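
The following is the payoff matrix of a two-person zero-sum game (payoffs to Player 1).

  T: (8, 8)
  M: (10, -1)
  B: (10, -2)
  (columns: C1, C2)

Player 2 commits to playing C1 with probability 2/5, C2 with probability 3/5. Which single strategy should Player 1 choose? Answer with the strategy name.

T

Expected payoff of T: (2/5)·8 + (3/5)·8 = 8.
Expected payoff of M: (2/5)·10 + (3/5)·(-1) = 17/5.
Expected payoff of B: (2/5)·10 + (3/5)·(-2) = 14/5.
The largest is 8, so Player 1's best response is T.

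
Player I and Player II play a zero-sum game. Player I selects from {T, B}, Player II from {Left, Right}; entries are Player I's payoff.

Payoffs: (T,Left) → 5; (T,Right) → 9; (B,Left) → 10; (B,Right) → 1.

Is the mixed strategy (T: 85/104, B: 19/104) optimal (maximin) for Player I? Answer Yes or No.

No

Against Left this mix gives (85/104)·5 + (19/104)·10 = 615/104.
Against Right this mix gives (85/104)·9 + (19/104)·1 = 98/13.
Player II will play Left, holding Player I to 615/104. Shifting weight toward the row that does better against Left would raise this floor (the equalizing mix achieves 85/13 against both Left and Right), so the proposed strategy is not optimal.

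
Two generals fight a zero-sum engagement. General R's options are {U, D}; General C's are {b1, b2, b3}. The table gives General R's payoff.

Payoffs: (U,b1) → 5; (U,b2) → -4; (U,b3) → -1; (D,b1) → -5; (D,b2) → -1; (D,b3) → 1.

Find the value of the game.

Row minima: U → -4, D → -5; maximin = -4.
Column maxima: b1 → 5, b2 → -1, b3 → 1; minimax = -1.
-4 ≠ -1, so there is no saddle point; optimal play is mixed.
b3 is strictly dominated by b2 (it gives General R strictly more in every row), so General C never plays it.
On the remaining 2×2 (U, D vs b1, b2):
Let General R play U with probability p. Expected payoff against b1: 5p + (-5)(1−p) = 10p − 5; against b2: (-4)p + (-1)(1−p) = −3p − 1.
Setting these equal: 10p − 5 = −3p − 1 ⇒ 13p = 4 ⇒ p = 4/13, and the value is (10)·(4/13) − 5 = -25/13.
For General C: with q = P(b1), equating U's and D's payoffs gives 9q − 4 = −4q − 1 ⇒ q = 3/13.

-25/13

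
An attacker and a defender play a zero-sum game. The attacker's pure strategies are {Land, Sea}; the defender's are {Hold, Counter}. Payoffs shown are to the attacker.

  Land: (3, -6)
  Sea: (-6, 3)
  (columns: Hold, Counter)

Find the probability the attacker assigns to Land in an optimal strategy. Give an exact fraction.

Row minima: Land → -6, Sea → -6; maximin = -6.
Column maxima: Hold → 3, Counter → 3; minimax = 3.
-6 ≠ 3, so there is no saddle point; optimal play is mixed.
Let the attacker play Land with probability p. Expected payoff against Hold: 3p + (-6)(1−p) = 9p − 6; against Counter: (-6)p + 3(1−p) = −9p + 3.
Setting these equal: 9p − 6 = −9p + 3 ⇒ 18p = 9 ⇒ p = 1/2, and the value is (9)·(1/2) − 6 = -3/2.
For the defender: with q = P(Hold), equating Land's and Sea's payoffs gives 9q − 6 = −9q + 3 ⇒ q = 1/2.

1/2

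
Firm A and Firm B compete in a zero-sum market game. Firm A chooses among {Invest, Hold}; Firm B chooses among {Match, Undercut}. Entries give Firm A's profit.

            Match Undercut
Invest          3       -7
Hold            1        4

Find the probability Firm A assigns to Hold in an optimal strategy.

10/13

Row minima: Invest → -7, Hold → 1; maximin = 1.
Column maxima: Match → 3, Undercut → 4; minimax = 3.
1 ≠ 3, so there is no saddle point; optimal play is mixed.
Let Firm A play Invest with probability p. Expected payoff against Match: 3p + 1(1−p) = 2p + 1; against Undercut: (-7)p + 4(1−p) = −11p + 4.
Setting these equal: 2p + 1 = −11p + 4 ⇒ 13p = 3 ⇒ p = 3/13, and the value is (2)·(3/13) + 1 = 19/13.
For Firm B: with q = P(Match), equating Invest's and Hold's payoffs gives 10q − 7 = −3q + 4 ⇒ q = 11/13.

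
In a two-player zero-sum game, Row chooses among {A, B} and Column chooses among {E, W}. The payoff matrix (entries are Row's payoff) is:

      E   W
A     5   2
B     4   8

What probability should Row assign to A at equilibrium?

Row minima: A → 2, B → 4; maximin = 4.
Column maxima: E → 5, W → 8; minimax = 5.
4 ≠ 5, so there is no saddle point; optimal play is mixed.
Let Row play A with probability p. Expected payoff against E: 5p + 4(1−p) = p + 4; against W: 2p + 8(1−p) = −6p + 8.
Setting these equal: p + 4 = −6p + 8 ⇒ 7p = 4 ⇒ p = 4/7, and the value is (1)·(4/7) + 4 = 32/7.
For Column: with q = P(E), equating A's and B's payoffs gives 3q + 2 = −4q + 8 ⇒ q = 6/7.

4/7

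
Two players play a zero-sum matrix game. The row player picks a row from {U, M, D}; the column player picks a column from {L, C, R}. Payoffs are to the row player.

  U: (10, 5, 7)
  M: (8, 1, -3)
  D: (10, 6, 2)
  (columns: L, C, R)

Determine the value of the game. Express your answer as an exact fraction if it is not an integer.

16/3

Row minima: U → 5, M → -3, D → 2; maximin = 5.
Column maxima: L → 10, C → 6, R → 7; minimax = 6.
5 ≠ 6, so there is no saddle point; optimal play is mixed.
M is strictly dominated by U, so the row player never plays it.
L is strictly dominated by C (it gives the row player strictly more in every row), so the column player never plays it.
On the remaining 2×2 (U, D vs C, R):
Let the row player play U with probability p. Expected payoff against C: 5p + 6(1−p) = −p + 6; against R: 7p + 2(1−p) = 5p + 2.
Setting these equal: −p + 6 = 5p + 2 ⇒ −6p = -4 ⇒ p = 2/3, and the value is (-1)·(2/3) + 6 = 16/3.
For the column player: with q = P(C), equating U's and D's payoffs gives −2q + 7 = 4q + 2 ⇒ q = 5/6.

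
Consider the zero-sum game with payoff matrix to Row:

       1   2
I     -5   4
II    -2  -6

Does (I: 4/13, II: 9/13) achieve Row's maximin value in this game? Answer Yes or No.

Yes

Against 1 this mix gives (4/13)·(-5) + (9/13)·(-2) = -38/13.
Against 2 this mix gives (4/13)·4 + (9/13)·(-6) = -38/13.
All of Column's active replies (1, 2) yield -38/13, and no column does worse for Row. The mix makes Column indifferent and guarantees -38/13, so it is optimal.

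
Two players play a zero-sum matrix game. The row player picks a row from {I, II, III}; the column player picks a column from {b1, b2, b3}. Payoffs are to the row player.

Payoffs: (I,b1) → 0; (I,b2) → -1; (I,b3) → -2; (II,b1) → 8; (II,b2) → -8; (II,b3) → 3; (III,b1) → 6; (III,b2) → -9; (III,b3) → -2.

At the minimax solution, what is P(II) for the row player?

Row minima: I → -2, II → -8, III → -9; maximin = -2.
Column maxima: b1 → 8, b2 → -1, b3 → 3; minimax = -1.
-2 ≠ -1, so there is no saddle point; optimal play is mixed.
III is strictly dominated by II, so the row player never plays it.
b1 is strictly dominated by b2 (it gives the row player strictly more in every row), so the column player never plays it.
On the remaining 2×2 (I, II vs b2, b3):
Let the row player play I with probability p. Expected payoff against b2: (-1)p + (-8)(1−p) = 7p − 8; against b3: (-2)p + 3(1−p) = −5p + 3.
Setting these equal: 7p − 8 = −5p + 3 ⇒ 12p = 11 ⇒ p = 11/12, and the value is (7)·(11/12) − 8 = -19/12.
For the column player: with q = P(b2), equating I's and II's payoffs gives q − 2 = −11q + 3 ⇒ q = 5/12.

1/12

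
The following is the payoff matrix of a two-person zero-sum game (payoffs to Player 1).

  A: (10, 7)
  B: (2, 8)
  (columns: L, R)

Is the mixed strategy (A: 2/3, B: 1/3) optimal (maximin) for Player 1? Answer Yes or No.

Yes

Against L this mix gives (2/3)·10 + (1/3)·2 = 22/3.
Against R this mix gives (2/3)·7 + (1/3)·8 = 22/3.
All of Player 2's active replies (L, R) yield 22/3, and no column does worse for Player 1. The mix makes Player 2 indifferent and guarantees 22/3, so it is optimal.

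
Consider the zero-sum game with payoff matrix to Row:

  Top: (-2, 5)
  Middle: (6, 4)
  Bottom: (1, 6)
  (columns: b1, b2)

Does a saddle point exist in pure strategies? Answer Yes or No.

Row minima: Top → -2, Middle → 4, Bottom → 1; maximin = 4.
Column maxima: b1 → 6, b2 → 6; minimax = 6.
4 ≠ 6, so no pure-strategy equilibrium exists.

No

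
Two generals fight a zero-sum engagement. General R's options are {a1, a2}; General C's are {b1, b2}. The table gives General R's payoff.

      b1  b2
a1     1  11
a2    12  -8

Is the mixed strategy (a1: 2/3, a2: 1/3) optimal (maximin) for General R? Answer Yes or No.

Yes

Against b1 this mix gives (2/3)·1 + (1/3)·12 = 14/3.
Against b2 this mix gives (2/3)·11 + (1/3)·(-8) = 14/3.
All of General C's active replies (b1, b2) yield 14/3, and no column does worse for General R. The mix makes General C indifferent and guarantees 14/3, so it is optimal.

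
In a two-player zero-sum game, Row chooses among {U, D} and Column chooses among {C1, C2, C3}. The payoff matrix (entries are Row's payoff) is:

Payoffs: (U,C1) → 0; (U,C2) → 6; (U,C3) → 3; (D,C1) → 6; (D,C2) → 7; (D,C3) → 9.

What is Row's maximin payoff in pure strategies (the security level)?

Row minima: U → 0, D → 6.
The best of these is 6.

6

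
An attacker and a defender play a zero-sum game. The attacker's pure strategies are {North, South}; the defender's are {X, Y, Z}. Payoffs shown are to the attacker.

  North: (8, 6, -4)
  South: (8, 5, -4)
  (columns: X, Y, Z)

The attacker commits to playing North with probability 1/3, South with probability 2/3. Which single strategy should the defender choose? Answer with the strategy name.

Z

If the defender plays X, the attacker's expected payoff is (1/3)·8 + (2/3)·8 = 8.
If the defender plays Y, the attacker's expected payoff is (1/3)·6 + (2/3)·5 = 16/3.
If the defender plays Z, the attacker's expected payoff is (1/3)·(-4) + (2/3)·(-4) = -4.
The defender minimizes the attacker's payoff; the smallest is -4, so the best response is Z.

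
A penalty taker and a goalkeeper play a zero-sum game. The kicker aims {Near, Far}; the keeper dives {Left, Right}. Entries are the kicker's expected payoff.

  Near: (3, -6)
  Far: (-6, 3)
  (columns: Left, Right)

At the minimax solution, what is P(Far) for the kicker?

1/2

Row minima: Near → -6, Far → -6; maximin = -6.
Column maxima: Left → 3, Right → 3; minimax = 3.
-6 ≠ 3, so there is no saddle point; optimal play is mixed.
Let the kicker play Near with probability p. Expected payoff against Left: 3p + (-6)(1−p) = 9p − 6; against Right: (-6)p + 3(1−p) = −9p + 3.
Setting these equal: 9p − 6 = −9p + 3 ⇒ 18p = 9 ⇒ p = 1/2, and the value is (9)·(1/2) − 6 = -3/2.
For the keeper: with q = P(Left), equating Near's and Far's payoffs gives 9q − 6 = −9q + 3 ⇒ q = 1/2.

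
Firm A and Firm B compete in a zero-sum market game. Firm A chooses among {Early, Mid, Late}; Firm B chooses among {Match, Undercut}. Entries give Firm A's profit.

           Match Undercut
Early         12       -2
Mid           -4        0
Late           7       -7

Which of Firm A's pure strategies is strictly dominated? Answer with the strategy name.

Early gives a strictly higher payoff than Late against every column: 12 > 7, -2 > -7.
So Late is strictly dominated and Firm A never plays it.

Late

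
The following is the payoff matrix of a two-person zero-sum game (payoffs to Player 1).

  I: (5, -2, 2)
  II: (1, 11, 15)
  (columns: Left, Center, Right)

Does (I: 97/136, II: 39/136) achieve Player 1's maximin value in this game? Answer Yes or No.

Against Left this mix gives (97/136)·5 + (39/136)·1 = 131/34.
Against Center this mix gives (97/136)·(-2) + (39/136)·11 = 235/136.
Against Right this mix gives (97/136)·2 + (39/136)·15 = 779/136.
Player 2 will play Center, holding Player 1 to 235/136. Shifting weight toward the row that does better against Center would raise this floor (the equalizing mix achieves 57/17 against both Center and Left), so the proposed strategy is not optimal.

No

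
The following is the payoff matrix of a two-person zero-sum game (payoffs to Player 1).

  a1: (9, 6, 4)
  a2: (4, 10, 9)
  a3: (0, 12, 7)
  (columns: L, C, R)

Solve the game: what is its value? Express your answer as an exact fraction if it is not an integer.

13/2

Row minima: a1 → 4, a2 → 4, a3 → 0; maximin = 4.
Column maxima: L → 9, C → 12, R → 9; minimax = 9.
4 ≠ 9, so there is no saddle point; optimal play is mixed.
C is strictly dominated by R (it gives Player 1 strictly more in every row), so Player 2 never plays it.
With C eliminated, a3 is strictly dominated by a2 (a2 gives Player 1 strictly more in every remaining column), so Player 1 never plays it.
On the remaining 2×2 (a1, a2 vs L, R):
Let Player 1 play a1 with probability p. Expected payoff against L: 9p + 4(1−p) = 5p + 4; against R: 4p + 9(1−p) = −5p + 9.
Setting these equal: 5p + 4 = −5p + 9 ⇒ 10p = 5 ⇒ p = 1/2, and the value is (5)·(1/2) + 4 = 13/2.
For Player 2: with q = P(L), equating a1's and a2's payoffs gives 5q + 4 = −5q + 9 ⇒ q = 1/2.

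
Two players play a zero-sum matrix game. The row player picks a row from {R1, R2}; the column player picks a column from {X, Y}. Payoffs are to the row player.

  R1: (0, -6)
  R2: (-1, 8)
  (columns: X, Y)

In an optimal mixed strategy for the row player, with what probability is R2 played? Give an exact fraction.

Row minima: R1 → -6, R2 → -1; maximin = -1.
Column maxima: X → 0, Y → 8; minimax = 0.
-1 ≠ 0, so there is no saddle point; optimal play is mixed.
Let the row player play R1 with probability p. Expected payoff against X: 0p + (-1)(1−p) = p − 1; against Y: (-6)p + 8(1−p) = −14p + 8.
Setting these equal: p − 1 = −14p + 8 ⇒ 15p = 9 ⇒ p = 3/5, and the value is (1)·(3/5) − 1 = -2/5.
For the column player: with q = P(X), equating R1's and R2's payoffs gives 6q − 6 = −9q + 8 ⇒ q = 14/15.

2/5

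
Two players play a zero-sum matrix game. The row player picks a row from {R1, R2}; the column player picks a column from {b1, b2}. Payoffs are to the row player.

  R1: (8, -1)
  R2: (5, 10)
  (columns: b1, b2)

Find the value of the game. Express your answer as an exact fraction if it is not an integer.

85/14

Row minima: R1 → -1, R2 → 5; maximin = 5.
Column maxima: b1 → 8, b2 → 10; minimax = 8.
5 ≠ 8, so there is no saddle point; optimal play is mixed.
Let the row player play R1 with probability p. Expected payoff against b1: 8p + 5(1−p) = 3p + 5; against b2: (-1)p + 10(1−p) = −11p + 10.
Setting these equal: 3p + 5 = −11p + 10 ⇒ 14p = 5 ⇒ p = 5/14, and the value is (3)·(5/14) + 5 = 85/14.
For the column player: with q = P(b1), equating R1's and R2's payoffs gives 9q − 1 = −5q + 10 ⇒ q = 11/14.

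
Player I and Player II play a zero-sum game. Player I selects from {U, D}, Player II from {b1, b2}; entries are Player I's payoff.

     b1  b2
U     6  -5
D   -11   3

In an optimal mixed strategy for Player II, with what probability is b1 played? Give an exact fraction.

8/25

Row minima: U → -5, D → -11; maximin = -5.
Column maxima: b1 → 6, b2 → 3; minimax = 3.
-5 ≠ 3, so there is no saddle point; optimal play is mixed.
Let Player I play U with probability p. Expected payoff against b1: 6p + (-11)(1−p) = 17p − 11; against b2: (-5)p + 3(1−p) = −8p + 3.
Setting these equal: 17p − 11 = −8p + 3 ⇒ 25p = 14 ⇒ p = 14/25, and the value is (17)·(14/25) − 11 = -37/25.
For Player II: with q = P(b1), equating U's and D's payoffs gives 11q − 5 = −14q + 3 ⇒ q = 8/25.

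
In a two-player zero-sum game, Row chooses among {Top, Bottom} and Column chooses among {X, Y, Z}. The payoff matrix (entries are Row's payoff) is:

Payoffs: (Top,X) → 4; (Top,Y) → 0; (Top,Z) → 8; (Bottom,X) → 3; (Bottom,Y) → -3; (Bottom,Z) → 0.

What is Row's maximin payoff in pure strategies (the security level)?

0

Row minima: Top → 0, Bottom → -3.
The best of these is 0.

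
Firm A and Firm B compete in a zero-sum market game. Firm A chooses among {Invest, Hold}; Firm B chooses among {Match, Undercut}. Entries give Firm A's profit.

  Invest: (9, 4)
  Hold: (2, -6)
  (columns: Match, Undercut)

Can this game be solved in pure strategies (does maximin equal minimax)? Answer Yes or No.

Row minima: Invest → 4, Hold → -6; maximin = 4.
Column maxima: Match → 9, Undercut → 4; minimax = 4.
maximin = minimax = 4, so a saddle point exists.

Yes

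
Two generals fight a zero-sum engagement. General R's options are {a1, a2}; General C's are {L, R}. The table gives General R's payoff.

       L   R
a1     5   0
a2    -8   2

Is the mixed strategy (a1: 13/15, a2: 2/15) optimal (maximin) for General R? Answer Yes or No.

No

Against L this mix gives (13/15)·5 + (2/15)·(-8) = 49/15.
Against R this mix gives (13/15)·0 + (2/15)·2 = 4/15.
General C will play R, holding General R to 4/15. Shifting weight toward the row that does better against R would raise this floor (the equalizing mix achieves 2/3 against both R and L), so the proposed strategy is not optimal.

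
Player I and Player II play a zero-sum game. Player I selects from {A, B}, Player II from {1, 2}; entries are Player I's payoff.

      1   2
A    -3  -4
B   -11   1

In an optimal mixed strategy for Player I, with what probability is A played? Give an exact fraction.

Row minima: A → -4, B → -11; maximin = -4.
Column maxima: 1 → -3, 2 → 1; minimax = -3.
-4 ≠ -3, so there is no saddle point; optimal play is mixed.
Let Player I play A with probability p. Expected payoff against 1: (-3)p + (-11)(1−p) = 8p − 11; against 2: (-4)p + 1(1−p) = −5p + 1.
Setting these equal: 8p − 11 = −5p + 1 ⇒ 13p = 12 ⇒ p = 12/13, and the value is (8)·(12/13) − 11 = -47/13.
For Player II: with q = P(1), equating A's and B's payoffs gives q − 4 = −12q + 1 ⇒ q = 5/13.

12/13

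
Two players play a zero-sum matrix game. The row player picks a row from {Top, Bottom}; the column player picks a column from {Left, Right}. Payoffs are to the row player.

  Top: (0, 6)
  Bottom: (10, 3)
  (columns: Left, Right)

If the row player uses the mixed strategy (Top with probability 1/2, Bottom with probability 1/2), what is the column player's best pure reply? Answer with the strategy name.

Right

If the column player plays Left, the row player's expected payoff is (1/2)·0 + (1/2)·10 = 5.
If the column player plays Right, the row player's expected payoff is (1/2)·6 + (1/2)·3 = 9/2.
The column player minimizes the row player's payoff; the smallest is 9/2, so the best response is Right.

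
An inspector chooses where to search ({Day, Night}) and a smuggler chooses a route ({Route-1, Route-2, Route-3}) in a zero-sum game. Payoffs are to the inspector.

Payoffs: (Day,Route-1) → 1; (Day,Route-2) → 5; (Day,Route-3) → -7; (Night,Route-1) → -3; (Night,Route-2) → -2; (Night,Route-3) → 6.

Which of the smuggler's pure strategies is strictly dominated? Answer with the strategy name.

Route-1 holds the inspector's payoff strictly below Route-2 in every row: 1 < 5, -3 < -2.
So Route-2 is strictly dominated for the smuggler.

Route-2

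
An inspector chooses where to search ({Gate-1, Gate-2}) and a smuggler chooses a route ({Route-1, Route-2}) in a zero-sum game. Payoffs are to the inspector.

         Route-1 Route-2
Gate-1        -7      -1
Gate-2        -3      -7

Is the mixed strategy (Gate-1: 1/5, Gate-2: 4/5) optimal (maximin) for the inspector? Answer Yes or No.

No

Against Route-1 this mix gives (1/5)·(-7) + (4/5)·(-3) = -19/5.
Against Route-2 this mix gives (1/5)·(-1) + (4/5)·(-7) = -29/5.
The smuggler will play Route-2, holding the inspector to -29/5. Shifting weight toward the row that does better against Route-2 would raise this floor (the equalizing mix achieves -23/5 against both Route-2 and Route-1), so the proposed strategy is not optimal.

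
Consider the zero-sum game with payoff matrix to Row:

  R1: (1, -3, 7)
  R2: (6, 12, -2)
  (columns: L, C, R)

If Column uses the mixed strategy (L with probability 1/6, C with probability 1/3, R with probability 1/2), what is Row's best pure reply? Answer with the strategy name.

R2

Expected payoff of R1: (1/6)·1 + (1/3)·(-3) + (1/2)·7 = 8/3.
Expected payoff of R2: (1/6)·6 + (1/3)·12 + (1/2)·(-2) = 4.
The largest is 4, so Row's best response is R2.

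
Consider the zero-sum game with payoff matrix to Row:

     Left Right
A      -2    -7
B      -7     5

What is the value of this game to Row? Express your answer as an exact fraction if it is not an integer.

Row minima: A → -7, B → -7; maximin = -7.
Column maxima: Left → -2, Right → 5; minimax = -2.
-7 ≠ -2, so there is no saddle point; optimal play is mixed.
Let Row play A with probability p. Expected payoff against Left: (-2)p + (-7)(1−p) = 5p − 7; against Right: (-7)p + 5(1−p) = −12p + 5.
Setting these equal: 5p − 7 = −12p + 5 ⇒ 17p = 12 ⇒ p = 12/17, and the value is (5)·(12/17) − 7 = -59/17.
For Column: with q = P(Left), equating A's and B's payoffs gives 5q − 7 = −12q + 5 ⇒ q = 12/17.

-59/17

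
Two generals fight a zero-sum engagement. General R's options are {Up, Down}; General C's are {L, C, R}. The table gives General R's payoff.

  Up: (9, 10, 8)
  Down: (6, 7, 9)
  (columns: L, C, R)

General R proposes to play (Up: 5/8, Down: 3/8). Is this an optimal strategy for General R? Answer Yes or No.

No

Against L this mix gives (5/8)·9 + (3/8)·6 = 63/8.
Against C this mix gives (5/8)·10 + (3/8)·7 = 71/8.
Against R this mix gives (5/8)·8 + (3/8)·9 = 67/8.
General C will play L, holding General R to 63/8. Shifting weight toward the row that does better against L would raise this floor (the equalizing mix achieves 33/4 against both L and R), so the proposed strategy is not optimal.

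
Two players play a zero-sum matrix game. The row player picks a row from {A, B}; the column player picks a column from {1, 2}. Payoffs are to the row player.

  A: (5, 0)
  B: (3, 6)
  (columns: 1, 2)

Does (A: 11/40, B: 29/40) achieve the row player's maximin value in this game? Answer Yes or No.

Against 1 this mix gives (11/40)·5 + (29/40)·3 = 71/20.
Against 2 this mix gives (11/40)·0 + (29/40)·6 = 87/20.
The column player will play 1, holding the row player to 71/20. Shifting weight toward the row that does better against 1 would raise this floor (the equalizing mix achieves 15/4 against both 1 and 2), so the proposed strategy is not optimal.

No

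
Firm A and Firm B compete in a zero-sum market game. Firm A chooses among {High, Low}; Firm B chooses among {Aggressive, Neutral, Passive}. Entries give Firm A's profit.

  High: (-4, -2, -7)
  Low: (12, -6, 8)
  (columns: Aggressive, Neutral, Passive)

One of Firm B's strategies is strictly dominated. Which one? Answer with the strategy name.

Aggressive

Passive holds Firm A's payoff strictly below Aggressive in every row: -7 < -4, 8 < 12.
So Aggressive is strictly dominated for Firm B.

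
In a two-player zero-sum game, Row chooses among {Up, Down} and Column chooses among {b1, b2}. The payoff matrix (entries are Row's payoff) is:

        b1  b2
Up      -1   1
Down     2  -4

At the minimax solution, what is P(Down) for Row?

1/4

Row minima: Up → -1, Down → -4; maximin = -1.
Column maxima: b1 → 2, b2 → 1; minimax = 1.
-1 ≠ 1, so there is no saddle point; optimal play is mixed.
Let Row play Up with probability p. Expected payoff against b1: (-1)p + 2(1−p) = −3p + 2; against b2: 1p + (-4)(1−p) = 5p − 4.
Setting these equal: −3p + 2 = 5p − 4 ⇒ −8p = -6 ⇒ p = 3/4, and the value is (-3)·(3/4) + 2 = -1/4.
For Column: with q = P(b1), equating Up's and Down's payoffs gives −2q + 1 = 6q − 4 ⇒ q = 5/8.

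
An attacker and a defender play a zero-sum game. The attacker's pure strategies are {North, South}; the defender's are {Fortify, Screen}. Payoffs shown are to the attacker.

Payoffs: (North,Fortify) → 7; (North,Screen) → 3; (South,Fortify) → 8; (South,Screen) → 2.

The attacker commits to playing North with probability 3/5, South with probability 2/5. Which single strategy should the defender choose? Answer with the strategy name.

If the defender plays Fortify, the attacker's expected payoff is (3/5)·7 + (2/5)·8 = 37/5.
If the defender plays Screen, the attacker's expected payoff is (3/5)·3 + (2/5)·2 = 13/5.
The defender minimizes the attacker's payoff; the smallest is 13/5, so the best response is Screen.

Screen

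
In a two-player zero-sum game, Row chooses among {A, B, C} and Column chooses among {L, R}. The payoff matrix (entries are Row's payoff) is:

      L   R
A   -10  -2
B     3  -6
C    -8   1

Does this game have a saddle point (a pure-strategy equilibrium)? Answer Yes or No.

No

Row minima: A → -10, B → -6, C → -8; maximin = -6.
Column maxima: L → 3, R → 1; minimax = 1.
-6 ≠ 1, so no pure-strategy equilibrium exists.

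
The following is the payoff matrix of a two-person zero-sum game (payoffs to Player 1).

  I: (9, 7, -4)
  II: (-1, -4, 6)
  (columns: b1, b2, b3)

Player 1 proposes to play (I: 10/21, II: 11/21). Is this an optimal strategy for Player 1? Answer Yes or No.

Yes

Against b1 this mix gives (10/21)·9 + (11/21)·(-1) = 79/21.
Against b2 this mix gives (10/21)·7 + (11/21)·(-4) = 26/21.
Against b3 this mix gives (10/21)·(-4) + (11/21)·6 = 26/21.
All of Player 2's active replies (b2, b3) yield 26/21, and no column does worse for Player 1. The mix makes Player 2 indifferent and guarantees 26/21, so it is optimal.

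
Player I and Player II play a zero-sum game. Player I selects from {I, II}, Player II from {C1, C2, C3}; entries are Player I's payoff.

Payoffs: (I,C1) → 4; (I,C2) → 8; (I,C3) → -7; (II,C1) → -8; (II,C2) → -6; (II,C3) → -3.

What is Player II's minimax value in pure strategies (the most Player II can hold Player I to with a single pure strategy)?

Column maxima: C1 → 4, C2 → 8, C3 → -3.
The smallest of these is -3.

-3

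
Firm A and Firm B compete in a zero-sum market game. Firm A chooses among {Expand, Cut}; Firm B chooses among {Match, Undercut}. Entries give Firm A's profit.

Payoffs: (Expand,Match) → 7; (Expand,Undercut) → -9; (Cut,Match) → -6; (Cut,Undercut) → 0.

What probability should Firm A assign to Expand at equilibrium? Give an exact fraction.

Row minima: Expand → -9, Cut → -6; maximin = -6.
Column maxima: Match → 7, Undercut → 0; minimax = 0.
-6 ≠ 0, so there is no saddle point; optimal play is mixed.
Let Firm A play Expand with probability p. Expected payoff against Match: 7p + (-6)(1−p) = 13p − 6; against Undercut: (-9)p + 0(1−p) = −9p.
Setting these equal: 13p − 6 = −9p ⇒ 22p = 6 ⇒ p = 3/11, and the value is (13)·(3/11) − 6 = -27/11.
For Firm B: with q = P(Match), equating Expand's and Cut's payoffs gives 16q − 9 = −6q ⇒ q = 9/22.

3/11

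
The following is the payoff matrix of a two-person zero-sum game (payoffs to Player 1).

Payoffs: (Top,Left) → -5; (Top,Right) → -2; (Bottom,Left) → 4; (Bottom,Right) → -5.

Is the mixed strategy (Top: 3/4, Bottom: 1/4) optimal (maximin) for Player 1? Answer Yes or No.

Against Left this mix gives (3/4)·(-5) + (1/4)·4 = -11/4.
Against Right this mix gives (3/4)·(-2) + (1/4)·(-5) = -11/4.
All of Player 2's active replies (Left, Right) yield -11/4, and no column does worse for Player 1. The mix makes Player 2 indifferent and guarantees -11/4, so it is optimal.

Yes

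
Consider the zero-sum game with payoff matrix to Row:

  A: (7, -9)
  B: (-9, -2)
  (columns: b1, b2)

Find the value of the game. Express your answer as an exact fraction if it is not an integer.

Row minima: A → -9, B → -9; maximin = -9.
Column maxima: b1 → 7, b2 → -2; minimax = -2.
-9 ≠ -2, so there is no saddle point; optimal play is mixed.
Let Row play A with probability p. Expected payoff against b1: 7p + (-9)(1−p) = 16p − 9; against b2: (-9)p + (-2)(1−p) = −7p − 2.
Setting these equal: 16p − 9 = −7p − 2 ⇒ 23p = 7 ⇒ p = 7/23, and the value is (16)·(7/23) − 9 = -95/23.
For Column: with q = P(b1), equating A's and B's payoffs gives 16q − 9 = −7q − 2 ⇒ q = 7/23.

-95/23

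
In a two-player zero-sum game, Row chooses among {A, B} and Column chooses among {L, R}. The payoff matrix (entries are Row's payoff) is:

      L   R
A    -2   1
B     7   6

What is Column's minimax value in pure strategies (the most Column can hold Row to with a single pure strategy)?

6

Column maxima: L → 7, R → 6.
The smallest of these is 6.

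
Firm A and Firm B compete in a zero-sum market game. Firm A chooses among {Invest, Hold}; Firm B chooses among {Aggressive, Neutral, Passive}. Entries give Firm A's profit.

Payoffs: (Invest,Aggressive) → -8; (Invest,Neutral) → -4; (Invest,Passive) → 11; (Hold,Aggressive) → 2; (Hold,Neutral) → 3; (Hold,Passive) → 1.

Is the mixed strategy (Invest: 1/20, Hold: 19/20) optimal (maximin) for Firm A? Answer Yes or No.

Yes

Against Aggressive this mix gives (1/20)·(-8) + (19/20)·2 = 3/2.
Against Neutral this mix gives (1/20)·(-4) + (19/20)·3 = 53/20.
Against Passive this mix gives (1/20)·11 + (19/20)·1 = 3/2.
All of Firm B's active replies (Aggressive, Passive) yield 3/2, and no column does worse for Firm A. The mix makes Firm B indifferent and guarantees 3/2, so it is optimal.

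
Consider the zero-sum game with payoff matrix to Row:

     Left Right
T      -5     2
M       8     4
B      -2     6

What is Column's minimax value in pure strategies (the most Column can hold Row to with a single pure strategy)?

6

Column maxima: Left → 8, Right → 6.
The smallest of these is 6.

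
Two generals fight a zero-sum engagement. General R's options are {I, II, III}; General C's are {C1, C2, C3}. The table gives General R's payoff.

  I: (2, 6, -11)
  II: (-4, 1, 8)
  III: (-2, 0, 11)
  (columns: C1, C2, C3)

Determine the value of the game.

0

Row minima: I → -11, II → -4, III → -2; maximin = -2.
Column maxima: C1 → 2, C2 → 6, C3 → 11; minimax = 2.
-2 ≠ 2, so there is no saddle point; optimal play is mixed.
C2 is strictly dominated by C1 (it gives General R strictly more in every row), so General C never plays it.
With C2 eliminated, II is strictly dominated by III (III gives General R strictly more in every remaining column), so General R never plays it.
On the remaining 2×2 (I, III vs C1, C3):
Let General R play I with probability p. Expected payoff against C1: 2p + (-2)(1−p) = 4p − 2; against C3: (-11)p + 11(1−p) = −22p + 11.
Setting these equal: 4p − 2 = −22p + 11 ⇒ 26p = 13 ⇒ p = 1/2, and the value is (4)·(1/2) − 2 = 0.
For General C: with q = P(C1), equating I's and III's payoffs gives 13q − 11 = −13q + 11 ⇒ q = 11/13.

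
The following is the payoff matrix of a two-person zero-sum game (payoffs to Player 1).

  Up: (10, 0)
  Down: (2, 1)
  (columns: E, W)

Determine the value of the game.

1

Row minima: Up → 0, Down → 1; maximin = 1.
Column maxima: E → 10, W → 1; minimax = 1.
Since maximin = minimax = 1, there is a saddle point and the value is 1.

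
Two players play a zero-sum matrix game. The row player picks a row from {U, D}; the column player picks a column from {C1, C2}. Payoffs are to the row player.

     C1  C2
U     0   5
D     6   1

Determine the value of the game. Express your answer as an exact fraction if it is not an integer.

3

Row minima: U → 0, D → 1; maximin = 1.
Column maxima: C1 → 6, C2 → 5; minimax = 5.
1 ≠ 5, so there is no saddle point; optimal play is mixed.
Let the row player play U with probability p. Expected payoff against C1: 0p + 6(1−p) = −6p + 6; against C2: 5p + 1(1−p) = 4p + 1.
Setting these equal: −6p + 6 = 4p + 1 ⇒ −10p = -5 ⇒ p = 1/2, and the value is (-6)·(1/2) + 6 = 3.
For the column player: with q = P(C1), equating U's and D's payoffs gives −5q + 5 = 5q + 1 ⇒ q = 2/5.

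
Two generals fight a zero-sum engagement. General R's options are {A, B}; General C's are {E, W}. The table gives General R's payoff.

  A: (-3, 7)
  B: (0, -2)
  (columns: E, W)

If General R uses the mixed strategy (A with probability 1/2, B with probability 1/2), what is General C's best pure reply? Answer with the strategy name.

E

If General C plays E, General R's expected payoff is (1/2)·(-3) + (1/2)·0 = -3/2.
If General C plays W, General R's expected payoff is (1/2)·7 + (1/2)·(-2) = 5/2.
General C minimizes General R's payoff; the smallest is -3/2, so the best response is E.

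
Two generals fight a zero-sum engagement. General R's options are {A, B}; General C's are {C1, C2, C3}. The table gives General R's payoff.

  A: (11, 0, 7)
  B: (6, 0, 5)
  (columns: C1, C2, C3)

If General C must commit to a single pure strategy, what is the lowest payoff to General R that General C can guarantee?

Column maxima: C1 → 11, C2 → 0, C3 → 7.
The smallest of these is 0.

0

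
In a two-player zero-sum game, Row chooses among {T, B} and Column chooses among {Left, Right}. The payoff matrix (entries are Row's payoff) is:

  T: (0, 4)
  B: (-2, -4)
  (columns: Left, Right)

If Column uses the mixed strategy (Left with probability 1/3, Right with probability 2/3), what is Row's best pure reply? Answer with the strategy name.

Expected payoff of T: (1/3)·0 + (2/3)·4 = 8/3.
Expected payoff of B: (1/3)·(-2) + (2/3)·(-4) = -10/3.
The largest is 8/3, so Row's best response is T.

T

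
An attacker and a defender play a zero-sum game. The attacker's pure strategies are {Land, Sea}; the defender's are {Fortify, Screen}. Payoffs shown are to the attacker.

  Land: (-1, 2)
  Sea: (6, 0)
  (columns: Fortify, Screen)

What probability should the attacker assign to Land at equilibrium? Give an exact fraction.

Row minima: Land → -1, Sea → 0; maximin = 0.
Column maxima: Fortify → 6, Screen → 2; minimax = 2.
0 ≠ 2, so there is no saddle point; optimal play is mixed.
Let the attacker play Land with probability p. Expected payoff against Fortify: (-1)p + 6(1−p) = −7p + 6; against Screen: 2p + 0(1−p) = 2p.
Setting these equal: −7p + 6 = 2p ⇒ −9p = -6 ⇒ p = 2/3, and the value is (-7)·(2/3) + 6 = 4/3.
For the defender: with q = P(Fortify), equating Land's and Sea's payoffs gives −3q + 2 = 6q ⇒ q = 2/9.

2/3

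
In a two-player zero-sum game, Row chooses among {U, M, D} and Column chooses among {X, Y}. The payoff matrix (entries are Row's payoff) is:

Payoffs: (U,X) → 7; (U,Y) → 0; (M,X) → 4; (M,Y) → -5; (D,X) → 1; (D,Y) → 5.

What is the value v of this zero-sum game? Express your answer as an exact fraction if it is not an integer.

35/11

Row minima: U → 0, M → -5, D → 1; maximin = 1.
Column maxima: X → 7, Y → 5; minimax = 5.
1 ≠ 5, so there is no saddle point; optimal play is mixed.
M is strictly dominated by U, so Row never plays it.
On the remaining 2×2 (U, D vs X, Y):
Let Row play U with probability p. Expected payoff against X: 7p + 1(1−p) = 6p + 1; against Y: 0p + 5(1−p) = −5p + 5.
Setting these equal: 6p + 1 = −5p + 5 ⇒ 11p = 4 ⇒ p = 4/11, and the value is (6)·(4/11) + 1 = 35/11.
For Column: with q = P(X), equating U's and D's payoffs gives 7q = −4q + 5 ⇒ q = 5/11.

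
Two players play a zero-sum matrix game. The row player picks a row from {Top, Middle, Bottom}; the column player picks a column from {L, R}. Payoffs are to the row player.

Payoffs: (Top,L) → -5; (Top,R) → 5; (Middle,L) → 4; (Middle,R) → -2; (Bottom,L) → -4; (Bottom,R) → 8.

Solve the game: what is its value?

Row minima: Top → -5, Middle → -2, Bottom → -4; maximin = -2.
Column maxima: L → 4, R → 8; minimax = 4.
-2 ≠ 4, so there is no saddle point; optimal play is mixed.
Top is strictly dominated by Bottom, so the row player never plays it.
On the remaining 2×2 (Middle, Bottom vs L, R):
Let the row player play Middle with probability p. Expected payoff against L: 4p + (-4)(1−p) = 8p − 4; against R: (-2)p + 8(1−p) = −10p + 8.
Setting these equal: 8p − 4 = −10p + 8 ⇒ 18p = 12 ⇒ p = 2/3, and the value is (8)·(2/3) − 4 = 4/3.
For the column player: with q = P(L), equating Middle's and Bottom's payoffs gives 6q − 2 = −12q + 8 ⇒ q = 5/9.

4/3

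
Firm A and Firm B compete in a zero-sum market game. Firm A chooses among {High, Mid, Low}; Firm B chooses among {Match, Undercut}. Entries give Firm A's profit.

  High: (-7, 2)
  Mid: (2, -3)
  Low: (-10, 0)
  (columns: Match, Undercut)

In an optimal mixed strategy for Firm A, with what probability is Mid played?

Row minima: High → -7, Mid → -3, Low → -10; maximin = -3.
Column maxima: Match → 2, Undercut → 2; minimax = 2.
-3 ≠ 2, so there is no saddle point; optimal play is mixed.
Low is strictly dominated by High, so Firm A never plays it.
On the remaining 2×2 (High, Mid vs Match, Undercut):
Let Firm A play High with probability p. Expected payoff against Match: (-7)p + 2(1−p) = −9p + 2; against Undercut: 2p + (-3)(1−p) = 5p − 3.
Setting these equal: −9p + 2 = 5p − 3 ⇒ −14p = -5 ⇒ p = 5/14, and the value is (-9)·(5/14) + 2 = -17/14.
For Firm B: with q = P(Match), equating High's and Mid's payoffs gives −9q + 2 = 5q − 3 ⇒ q = 5/14.

9/14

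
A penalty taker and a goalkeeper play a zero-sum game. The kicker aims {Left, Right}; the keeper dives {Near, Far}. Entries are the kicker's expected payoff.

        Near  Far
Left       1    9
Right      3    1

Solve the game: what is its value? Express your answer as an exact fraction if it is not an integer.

13/5

Row minima: Left → 1, Right → 1; maximin = 1.
Column maxima: Near → 3, Far → 9; minimax = 3.
1 ≠ 3, so there is no saddle point; optimal play is mixed.
Let the kicker play Left with probability p. Expected payoff against Near: 1p + 3(1−p) = −2p + 3; against Far: 9p + 1(1−p) = 8p + 1.
Setting these equal: −2p + 3 = 8p + 1 ⇒ −10p = -2 ⇒ p = 1/5, and the value is (-2)·(1/5) + 3 = 13/5.
For the keeper: with q = P(Near), equating Left's and Right's payoffs gives −8q + 9 = 2q + 1 ⇒ q = 4/5.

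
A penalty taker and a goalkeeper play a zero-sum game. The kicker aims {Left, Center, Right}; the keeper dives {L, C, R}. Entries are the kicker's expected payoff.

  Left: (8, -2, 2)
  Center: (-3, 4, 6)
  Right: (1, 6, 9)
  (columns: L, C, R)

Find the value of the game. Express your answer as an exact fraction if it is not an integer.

10/3

Row minima: Left → -2, Center → -3, Right → 1; maximin = 1.
Column maxima: L → 8, C → 6, R → 9; minimax = 6.
1 ≠ 6, so there is no saddle point; optimal play is mixed.
Center is strictly dominated by Right, so the kicker never plays it.
R is strictly dominated by C (it gives the kicker strictly more in every row), so the keeper never plays it.
On the remaining 2×2 (Left, Right vs L, C):
Let the kicker play Left with probability p. Expected payoff against L: 8p + 1(1−p) = 7p + 1; against C: (-2)p + 6(1−p) = −8p + 6.
Setting these equal: 7p + 1 = −8p + 6 ⇒ 15p = 5 ⇒ p = 1/3, and the value is (7)·(1/3) + 1 = 10/3.
For the keeper: with q = P(L), equating Left's and Right's payoffs gives 10q − 2 = −5q + 6 ⇒ q = 8/15.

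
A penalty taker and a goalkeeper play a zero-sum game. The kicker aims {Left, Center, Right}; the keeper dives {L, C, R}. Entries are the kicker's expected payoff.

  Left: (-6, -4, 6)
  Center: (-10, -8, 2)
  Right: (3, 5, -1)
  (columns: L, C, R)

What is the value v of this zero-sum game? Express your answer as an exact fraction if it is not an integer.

3/4

Row minima: Left → -6, Center → -10, Right → -1; maximin = -1.
Column maxima: L → 3, C → 5, R → 6; minimax = 3.
-1 ≠ 3, so there is no saddle point; optimal play is mixed.
Center is strictly dominated by Left, so the kicker never plays it.
C is strictly dominated by L (it gives the kicker strictly more in every row), so the keeper never plays it.
On the remaining 2×2 (Left, Right vs L, R):
Let the kicker play Left with probability p. Expected payoff against L: (-6)p + 3(1−p) = −9p + 3; against R: 6p + (-1)(1−p) = 7p − 1.
Setting these equal: −9p + 3 = 7p − 1 ⇒ −16p = -4 ⇒ p = 1/4, and the value is (-9)·(1/4) + 3 = 3/4.
For the keeper: with q = P(L), equating Left's and Right's payoffs gives −12q + 6 = 4q − 1 ⇒ q = 7/16.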